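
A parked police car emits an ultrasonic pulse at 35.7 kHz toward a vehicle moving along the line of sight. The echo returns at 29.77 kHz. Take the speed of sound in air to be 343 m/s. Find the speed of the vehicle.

31 m/s

Double Doppler shift off a moving reflector: f₂ = f₀ · (v + u)/(v − u) (u > 0 toward emitter).
Rearranging, u = v · (f₂ − f₀)/(f₂ + f₀) = 343 × -5.93/65.47 ≈ -31 m/s.
So the vehicle is moving at 31 m/s away from the emitter.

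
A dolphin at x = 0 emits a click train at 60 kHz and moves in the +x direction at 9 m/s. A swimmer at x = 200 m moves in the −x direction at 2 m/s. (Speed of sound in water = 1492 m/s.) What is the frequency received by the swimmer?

60.4 kHz

The observer lies on the +x side, so the source is heading toward the observer and the observer is heading toward the source.
With source approaching and observer approaching, f' = f · (v + v_o)/(v − v_s).
f' = 60 × (1492 + 2)/(1492 − 9) = 60 × 1494/1483 ≈ 60.4 kHz.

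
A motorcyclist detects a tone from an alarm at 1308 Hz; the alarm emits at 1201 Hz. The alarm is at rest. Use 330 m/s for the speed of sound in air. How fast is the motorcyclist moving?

f' > f, so the motorcyclist is approaching.
f' = f · (v + v_o)/v ⇒ v_o = v · |f'/f − 1|.
v_o = 330 × |1308/1201 − 1| = 330 × 0.08909 ≈ 29 m/s.

29 m/s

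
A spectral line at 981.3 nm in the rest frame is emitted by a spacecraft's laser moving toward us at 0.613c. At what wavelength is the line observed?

480.7 nm

Relativistic Doppler for wavelength: λ' = λ₀ · √((1 − β)/(1 + β)).
λ' = 981.3 × √(0.3870/1.6130) = 981.3 × 0.48982 ≈ 480.7 nm.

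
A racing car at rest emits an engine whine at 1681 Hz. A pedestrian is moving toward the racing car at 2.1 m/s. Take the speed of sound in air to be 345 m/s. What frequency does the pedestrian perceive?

1691 Hz

Only the observer moves, toward the source, so f' = f · (v + v_o)/v.
f' = 1681 × (345 + 2.1)/345 = 1681 × 347.1/345 ≈ 1691 Hz.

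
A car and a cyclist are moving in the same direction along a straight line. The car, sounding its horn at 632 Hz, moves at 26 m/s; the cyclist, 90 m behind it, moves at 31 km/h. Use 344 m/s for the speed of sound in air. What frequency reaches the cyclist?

31 km/h = 8.611 m/s.
The cyclist is behind, so the car is moving away from it while the cyclist is moving toward the car.
With source receding and observer approaching, f' = f · (v + v_o)/(v + v_s).
f' = 632 × (344 + 8.611)/(344 + 26) = 632 × 352.61/370 ≈ 602 Hz.

602 Hz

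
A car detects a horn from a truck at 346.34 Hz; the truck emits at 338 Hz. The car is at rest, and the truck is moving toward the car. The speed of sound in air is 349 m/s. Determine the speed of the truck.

f' = f · v/(v − v_s) ⇒ v_s = v · |1 − f/f'|.
v_s = 349 × |1 − 338/346.34| = 349 × 0.02408 ≈ 8.4 m/s.

8.4 m/s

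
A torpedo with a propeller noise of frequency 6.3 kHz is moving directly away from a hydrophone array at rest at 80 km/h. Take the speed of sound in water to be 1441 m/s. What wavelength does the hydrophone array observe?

23.2 cm

80 km/h = 22.22 m/s.
With the source moving away from a stationary observer, f' = f · v/(v + v_s).
f' = 6.3 × 1441/(1441 + 22.22) ≈ 6.20 kHz.
λ' = v/f' = 1441/6204.32 ≈ 23.2 cm.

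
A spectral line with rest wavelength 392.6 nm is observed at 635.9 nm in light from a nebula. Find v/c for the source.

λ'/λ₀ = 1.6197 > 1 (redshift), so the source is receding.
λ'/λ₀ = √((1 + β)/(1 − β)) for a receding source ⇒ β = (r² − 1)/(r² + 1) with r = λ'/λ₀.
β = (2.6235 − 1)/(2.6235 + 1) ≈ 0.448.

0.448c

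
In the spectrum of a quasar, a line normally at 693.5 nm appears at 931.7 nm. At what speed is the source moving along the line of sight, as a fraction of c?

0.287c

λ'/λ₀ = 1.3435 > 1 (redshift), so the source is receding.
λ'/λ₀ = √((1 + β)/(1 − β)) for a receding source ⇒ β = (r² − 1)/(r² + 1) with r = λ'/λ₀.
β = (1.8049 − 1)/(1.8049 + 1) ≈ 0.287.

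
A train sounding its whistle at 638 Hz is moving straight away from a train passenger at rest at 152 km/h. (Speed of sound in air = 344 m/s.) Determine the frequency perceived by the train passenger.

568 Hz

152 km/h = 42.22 m/s.
Only the source moves, away from the listener, so f' = f · v/(v + v_s).
f' = 638 × 344/(344 + 42.22) = 638 × 344/386.2 ≈ 568 Hz.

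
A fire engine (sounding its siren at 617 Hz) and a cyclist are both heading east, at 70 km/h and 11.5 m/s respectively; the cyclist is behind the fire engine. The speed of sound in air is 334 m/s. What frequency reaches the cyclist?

70 km/h = 19.44 m/s.
The cyclist is behind, so the fire engine is moving away from it while the cyclist is moving toward the fire engine.
With source receding and observer approaching, f' = f · (v + v_o)/(v + v_s).
f' = 617 × (334 + 11.5)/(334 + 19.44) = 617 × 345.5/353.44 ≈ 603 Hz.

603 Hz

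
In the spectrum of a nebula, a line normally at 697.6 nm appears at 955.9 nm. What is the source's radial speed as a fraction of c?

0.305

λ'/λ₀ = 1.3703 > 1 (redshift), so the source is receding.
λ'/λ₀ = √((1 + β)/(1 − β)) for a receding source ⇒ β = (r² − 1)/(r² + 1) with r = λ'/λ₀.
β = (1.8776 − 1)/(1.8776 + 1) ≈ 0.305.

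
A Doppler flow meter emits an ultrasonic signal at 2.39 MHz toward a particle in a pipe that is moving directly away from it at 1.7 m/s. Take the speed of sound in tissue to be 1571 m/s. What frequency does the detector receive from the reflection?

2.385 MHz

At the particle in a pipe (a moving observer), f₁ = f₀ · (v − u)/v = 2.39 × 1569.3/1571 ≈ 2.387 MHz.
The reflection then acts as a moving source: f₂ = f₁ · v/(v + u) ≈ 2.385 MHz.
Equivalently f₂ = f₀ · (v − u)/(v + u).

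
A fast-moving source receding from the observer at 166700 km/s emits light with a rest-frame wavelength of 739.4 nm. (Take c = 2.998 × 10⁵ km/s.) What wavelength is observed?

β = v/c = 166700/299800 = 0.5560.
Relativistic Doppler for wavelength: λ' = λ₀ · √((1 + β)/(1 − β)).
λ' = 739.4 × √(1.5560/0.4440) = 739.4 × 1.87213 ≈ 1384.3 nm.

1384.3 nm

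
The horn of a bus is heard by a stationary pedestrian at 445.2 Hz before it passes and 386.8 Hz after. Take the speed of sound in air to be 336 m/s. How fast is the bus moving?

23.6 m/s

f₁/f₂ = (v + v_s)/(v − v_s), so v_s = v · (f₁ − f₂)/(f₁ + f₂).
v_s = 336 × (445.2 − 386.8)/(445.2 + 386.8) = 336 × 58.4/832.0 ≈ 23.6 m/s.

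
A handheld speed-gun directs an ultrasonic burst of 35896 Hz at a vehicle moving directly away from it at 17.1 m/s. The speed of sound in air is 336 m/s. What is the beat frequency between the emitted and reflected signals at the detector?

3477 Hz

At the vehicle (a moving observer), f₁ = f₀ · (v − u)/v = 35896 × 318.9/336 ≈ 34069 Hz.
The reflection then acts as a moving source: f₂ = f₁ · v/(v + u) ≈ 32419 Hz.
Equivalently f₂ = f₀ · (v − u)/(v + u).
Beat frequency: |f₂ − f₀| = 2u·f₀/(v + u) = 2 × 17.1 × 35896/353.1 ≈ 3477 Hz.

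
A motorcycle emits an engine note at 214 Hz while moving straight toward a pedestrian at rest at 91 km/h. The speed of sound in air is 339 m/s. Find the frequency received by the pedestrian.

231 Hz

91 km/h = 25.28 m/s.
Moving source, stationary observer: f' = f · v/(v − v_s) since the source is approaching.
f' = 214 × 339/(339 − 25.28) = 214 × 339/313.7 ≈ 231 Hz.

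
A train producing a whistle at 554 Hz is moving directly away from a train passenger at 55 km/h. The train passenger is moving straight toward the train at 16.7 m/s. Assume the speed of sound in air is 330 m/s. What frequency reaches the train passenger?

556 Hz

55 km/h = 15.28 m/s.
With source receding and observer approaching, f' = f · (v + v_o)/(v + v_s).
f' = 554 × (330 + 16.7)/(330 + 15.28) = 554 × 346.7/345.28 ≈ 556 Hz.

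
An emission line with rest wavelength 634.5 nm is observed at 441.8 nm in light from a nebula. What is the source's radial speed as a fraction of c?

0.347

λ'/λ₀ = 0.6963 < 1 (blueshift), so the source is approaching.
λ'/λ₀ = √((1 − β)/(1 + β)) for an approaching source ⇒ β = (1 − r²)/(1 + r²) with r = λ'/λ₀.
β = (1 − 0.4848)/(1 + 0.4848) ≈ 0.347.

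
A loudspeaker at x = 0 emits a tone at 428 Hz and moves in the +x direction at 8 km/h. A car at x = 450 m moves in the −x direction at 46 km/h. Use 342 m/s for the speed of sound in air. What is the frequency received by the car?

447 Hz

8 km/h = 2.222 m/s; 46 km/h = 12.78 m/s.
The observer lies on the +x side, so the source is heading toward the observer and the observer is heading toward the source.
With source approaching and observer approaching, f' = f · (v + v_o)/(v − v_s).
f' = 428 × (342 + 12.78)/(342 − 2.222) = 428 × 354.78/339.78 ≈ 447 Hz.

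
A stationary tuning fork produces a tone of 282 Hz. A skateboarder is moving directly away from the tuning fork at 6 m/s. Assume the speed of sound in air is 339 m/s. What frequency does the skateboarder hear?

Moving observer, stationary source: f' = f · (v − v_o)/v.
f' = 282 × (339 − 6)/339 = 282 × 333/339 ≈ 277 Hz.

277 Hz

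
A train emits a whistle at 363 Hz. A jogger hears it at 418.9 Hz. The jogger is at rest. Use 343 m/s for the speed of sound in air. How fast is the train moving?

f' > f, so the train is approaching.
f' = f · v/(v − v_s) ⇒ v_s = v · |1 − f/f'|.
v_s = 343 × |1 − 363/418.9| = 343 × 0.1334 ≈ 46 m/s.

46 m/s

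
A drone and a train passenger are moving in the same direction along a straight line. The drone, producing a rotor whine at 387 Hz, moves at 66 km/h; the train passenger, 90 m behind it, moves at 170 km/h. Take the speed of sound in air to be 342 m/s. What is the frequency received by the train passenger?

418 Hz

66 km/h = 18.33 m/s; 170 km/h = 47.22 m/s.
The train passenger is behind, so the drone is moving away from it while the train passenger is moving toward the drone.
General Doppler shift: f' = f · (v + v_o)/(v + v_s).
f' = 387 × (342 + 47.22)/(342 + 18.33) = 387 × 389.22/360.33 ≈ 418 Hz.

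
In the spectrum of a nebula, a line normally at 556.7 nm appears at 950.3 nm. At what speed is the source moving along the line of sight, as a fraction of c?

λ'/λ₀ = 1.7070 > 1 (redshift), so the source is receding.
λ'/λ₀ = √((1 + β)/(1 − β)) for a receding source ⇒ β = (r² − 1)/(r² + 1) with r = λ'/λ₀.
β = (2.9139 − 1)/(2.9139 + 1) ≈ 0.489.

0.489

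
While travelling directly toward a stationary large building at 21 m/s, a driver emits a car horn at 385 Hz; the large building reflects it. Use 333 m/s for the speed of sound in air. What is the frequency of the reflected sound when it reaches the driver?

437 Hz

The large building receives the sound from a moving source: f₁ = f₀ · v/(v − v_e) = 385 × 333/312 ≈ 411 Hz.
On the return leg the driver is a moving observer: f₂ = f₁ · (v + v_e)/v = 411 × 354/333 ≈ 437 Hz.
Equivalently f₂ = f₀ · (v + v_e)/(v − v_e).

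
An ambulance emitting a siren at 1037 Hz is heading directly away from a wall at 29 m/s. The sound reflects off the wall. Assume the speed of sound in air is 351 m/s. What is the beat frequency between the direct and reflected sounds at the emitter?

The wall receives the sound from a moving source: f₁ = f₀ · v/(v + v_e) = 1037 × 351/380 ≈ 957.9 Hz.
On the return leg the ambulance is a moving observer: f₂ = f₁ · (v − v_e)/v = 957.9 × 322/351 ≈ 878.7 Hz.
Equivalently f₂ = f₀ · (v − v_e)/(v + v_e).
Beat against the emitted tone: |f₂ − f₀| = 2v_e·f₀/(v + v_e) = 2 × 29 × 1037/380 ≈ 158 Hz.

158 Hz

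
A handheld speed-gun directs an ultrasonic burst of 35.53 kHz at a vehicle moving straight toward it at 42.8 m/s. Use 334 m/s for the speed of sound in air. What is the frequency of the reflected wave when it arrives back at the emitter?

46.0 kHz

At the vehicle (a moving observer), f₁ = f₀ · (v + u)/v = 35.53 × 376.8/334 ≈ 40.1 kHz.
On reflection it acts as a source moving toward the stationary detector: f₂ = f₁ · v/(v − u) = 40.1 × 334/291.2 ≈ 46.0 kHz.
Equivalently f₂ = f₀ · (v + u)/(v − u).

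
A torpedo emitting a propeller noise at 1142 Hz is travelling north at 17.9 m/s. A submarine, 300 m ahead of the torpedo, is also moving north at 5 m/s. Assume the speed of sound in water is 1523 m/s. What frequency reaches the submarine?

1152 Hz

The submarine is ahead, so the torpedo is moving toward it while the submarine is moving away from the torpedo.
With source approaching and observer receding, f' = f · (v − v_o)/(v − v_s).
f' = 1142 × (1523 − 5)/(1523 − 17.9) = 1142 × 1518/1505.1 ≈ 1152 Hz.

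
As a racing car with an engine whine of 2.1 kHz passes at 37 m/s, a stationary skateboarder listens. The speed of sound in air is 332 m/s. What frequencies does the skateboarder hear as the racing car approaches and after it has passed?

2.36 kHz approaching; 1.89 kHz receding

Approaching: f₁ = f · v/(v − v_s) = 2.1 × 332/295 ≈ 2.36 kHz.
Receding: f₂ = f · v/(v + v_s) = 2.1 × 332/369 ≈ 1.89 kHz.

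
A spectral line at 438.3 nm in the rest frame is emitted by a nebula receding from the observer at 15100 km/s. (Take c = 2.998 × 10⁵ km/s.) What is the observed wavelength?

461.0 nm

β = v/c = 15100/299800 = 0.0504.
Relativistic Doppler for wavelength: λ' = λ₀ · √((1 + β)/(1 − β)).
λ' = 438.3 × √(1.0504/0.9496) = 438.3 × 1.05170 ≈ 461.0 nm.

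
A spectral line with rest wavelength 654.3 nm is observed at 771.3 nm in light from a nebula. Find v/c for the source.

λ'/λ₀ = 1.1788 > 1 (redshift), so the source is receding.
λ'/λ₀ = √((1 + β)/(1 − β)) for a receding source ⇒ β = (r² − 1)/(r² + 1) with r = λ'/λ₀.
β = (1.3896 − 1)/(1.3896 + 1) ≈ 0.163.

0.163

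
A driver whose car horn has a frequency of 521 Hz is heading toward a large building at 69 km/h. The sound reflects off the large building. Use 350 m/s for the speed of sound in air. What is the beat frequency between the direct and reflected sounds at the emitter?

69 km/h = 19.17 m/s.
The large building receives the sound from a moving source: f₁ = f₀ · v/(v − v_e) = 521 × 350/330.83 ≈ 551.2 Hz.
On the return leg the driver is a moving observer: f₂ = f₁ · (v + v_e)/v = 551.2 × 369.17/350 ≈ 581.4 Hz.
Beat against the emitted tone: |f₂ − f₀| = 2v_e·f₀/(v − v_e) = 2 × 19.17 × 521/330.83 ≈ 60 Hz.

60 Hz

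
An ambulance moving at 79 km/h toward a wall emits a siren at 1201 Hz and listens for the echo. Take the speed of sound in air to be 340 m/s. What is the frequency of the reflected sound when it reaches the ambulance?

1367 Hz

79 km/h = 21.94 m/s.
The wall receives the sound from a moving source: f₁ = f₀ · v/(v − v_e) = 1201 × 340/318.06 ≈ 1284 Hz.
On the return leg the ambulance is a moving observer: f₂ = f₁ · (v + v_e)/v = 1284 × 361.94/340 ≈ 1367 Hz.
Equivalently f₂ = f₀ · (v + v_e)/(v − v_e).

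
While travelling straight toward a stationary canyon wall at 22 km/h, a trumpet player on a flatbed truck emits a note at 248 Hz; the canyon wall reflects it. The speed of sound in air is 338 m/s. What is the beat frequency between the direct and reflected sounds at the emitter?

9.1 Hz

22 km/h = 6.111 m/s.
The canyon wall receives the sound from a moving source: f₁ = f₀ · v/(v − v_e) = 248 × 338/331.89 ≈ 252.57 Hz.
On the return leg the trumpet player on a flatbed truck is a moving observer: f₂ = f₁ · (v + v_e)/v = 252.57 × 344.11/338 ≈ 257.13 Hz.
Beat against the emitted tone: |f₂ − f₀| = 2v_e·f₀/(v − v_e) = 2 × 6.111 × 248/331.89 ≈ 9.1 Hz.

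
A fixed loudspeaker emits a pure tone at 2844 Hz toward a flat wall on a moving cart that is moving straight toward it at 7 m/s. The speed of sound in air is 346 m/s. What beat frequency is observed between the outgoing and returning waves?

At the flat wall on a moving cart (a moving observer), f₁ = f₀ · (v + u)/v = 2844 × 353/346 ≈ 2901.5 Hz.
The reflection then acts as a moving source: f₂ = f₁ · v/(v − u) ≈ 2961.5 Hz.
Equivalently f₂ = f₀ · (v + u)/(v − u).
Beat frequency: |f₂ − f₀| = 2u·f₀/(v − u) = 2 × 7 × 2844/339 ≈ 117 Hz.

117 Hz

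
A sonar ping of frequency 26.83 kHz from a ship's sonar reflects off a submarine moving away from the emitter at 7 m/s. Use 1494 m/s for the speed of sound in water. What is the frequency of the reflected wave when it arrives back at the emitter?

26.6 kHz

At the submarine (a moving observer), f₁ = f₀ · (v − u)/v = 26.83 × 1487/1494 ≈ 26.7 kHz.
On reflection it acts as a source moving away from the stationary detector: f₂ = f₁ · v/(v + u) = 26.7 × 1494/1501 ≈ 26.6 kHz.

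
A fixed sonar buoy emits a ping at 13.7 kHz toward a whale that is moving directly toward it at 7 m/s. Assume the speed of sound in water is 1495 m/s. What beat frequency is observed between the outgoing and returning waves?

129 Hz

The whale first receives the wave as a moving observer: f₁ = f₀ · (v + u)/v = 13.7 × (1495 + 7)/1495 ≈ 13.7641 kHz.
On reflection it acts as a source moving toward the stationary detector: f₂ = f₁ · v/(v − u) = 13.7641 × 1495/1488 ≈ 13.8289 kHz.
Beat frequency (with f₀ = 13700 Hz): |f₂ − f₀| = 2u·f₀/(v − u) = 2 × 7 × 13700/1488 ≈ 129 Hz.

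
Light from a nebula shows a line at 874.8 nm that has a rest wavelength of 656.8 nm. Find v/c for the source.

0.279

λ'/λ₀ = 1.3319 > 1 (redshift), so the source is receding.
λ'/λ₀ = √((1 + β)/(1 − β)) for a receding source ⇒ β = (r² − 1)/(r² + 1) with r = λ'/λ₀.
β = (1.7740 − 1)/(1.7740 + 1) ≈ 0.279.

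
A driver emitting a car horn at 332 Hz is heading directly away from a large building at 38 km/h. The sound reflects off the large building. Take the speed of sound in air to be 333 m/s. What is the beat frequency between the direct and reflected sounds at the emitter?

20.4 Hz

38 km/h = 10.56 m/s.
The large building receives the sound from a moving source: f₁ = f₀ · v/(v + v_e) = 332 × 333/343.56 ≈ 321.8 Hz.
On the return leg the driver is a moving observer: f₂ = f₁ · (v − v_e)/v = 321.8 × 322.44/333 ≈ 311.6 Hz.
Beat against the emitted tone: |f₂ − f₀| = 2v_e·f₀/(v + v_e) = 2 × 10.56 × 332/343.56 ≈ 20.4 Hz.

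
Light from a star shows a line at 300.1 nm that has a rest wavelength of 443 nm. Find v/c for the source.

λ'/λ₀ = 0.6774 < 1 (blueshift), so the source is approaching.
λ'/λ₀ = √((1 − β)/(1 + β)) for an approaching source ⇒ β = (1 − r²)/(1 + r²) with r = λ'/λ₀.
β = (1 − 0.4589)/(1 + 0.4589) ≈ 0.371.

0.371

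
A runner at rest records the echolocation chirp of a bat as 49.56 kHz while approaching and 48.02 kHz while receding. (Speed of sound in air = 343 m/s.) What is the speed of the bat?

f₁/f₂ = (v + v_s)/(v − v_s), so v_s = v · (f₁ − f₂)/(f₁ + f₂).
v_s = 343 × (49.56 − 48.02)/(49.56 + 48.02) = 343 × 1.54/97.58 ≈ 5.4 m/s.

5.4 m/s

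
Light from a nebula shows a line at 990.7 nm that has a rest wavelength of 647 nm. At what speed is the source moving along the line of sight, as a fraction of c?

0.402

λ'/λ₀ = 1.5312 > 1 (redshift), so the source is receding.
λ'/λ₀ = √((1 + β)/(1 − β)) for a receding source ⇒ β = (r² − 1)/(r² + 1) with r = λ'/λ₀.
β = (2.3446 − 1)/(2.3446 + 1) ≈ 0.402.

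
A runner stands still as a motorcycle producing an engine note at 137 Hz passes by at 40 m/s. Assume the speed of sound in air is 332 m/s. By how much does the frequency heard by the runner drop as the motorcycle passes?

33.5 Hz

Approaching: f₁ = f · v/(v − v_s) = 137 × 332/292 ≈ 155.8 Hz.
Receding: f₂ = f · v/(v + v_s) = 137 × 332/372 ≈ 122.3 Hz.
Drop: f₁ − f₂ = 2f·v·v_s/(v² − v_s²) = 2 × 137 × 332 × 40/(332² − 40²) ≈ 33.5 Hz.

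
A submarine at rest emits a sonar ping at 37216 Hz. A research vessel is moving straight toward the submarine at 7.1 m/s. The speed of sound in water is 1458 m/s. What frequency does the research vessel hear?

37397 Hz

Moving observer, stationary source: f' = f · (v + v_o)/v.
f' = 37216 × (1458 + 7.1)/1458 = 37216 × 1465.1/1458 ≈ 37397 Hz.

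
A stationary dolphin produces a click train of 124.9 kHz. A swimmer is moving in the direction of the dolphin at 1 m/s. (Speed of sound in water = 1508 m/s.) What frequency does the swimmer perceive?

Moving observer, stationary source: f' = f · (v + v_o)/v.
f' = 124.9 × (1508 + 1)/1508 = 124.9 × 1509/1508 ≈ 125.0 kHz.

125.0 kHz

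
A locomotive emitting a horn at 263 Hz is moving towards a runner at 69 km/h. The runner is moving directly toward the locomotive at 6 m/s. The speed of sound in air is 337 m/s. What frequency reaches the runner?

69 km/h = 19.17 m/s.
Both move, so f' = f · (v + v_o)/(v − v_s).
f' = 263 × (337 + 6)/(337 − 19.17) = 263 × 343/317.83 ≈ 284 Hz.

284 Hz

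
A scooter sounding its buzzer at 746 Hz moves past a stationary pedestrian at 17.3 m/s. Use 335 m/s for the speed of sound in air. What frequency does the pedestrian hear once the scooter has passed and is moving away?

709 Hz

Receding: f₂ = f · v/(v + v_s) = 746 × 335/352.3 ≈ 709 Hz.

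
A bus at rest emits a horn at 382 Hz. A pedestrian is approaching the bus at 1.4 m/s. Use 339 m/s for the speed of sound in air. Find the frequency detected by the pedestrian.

Only the observer moves, toward the source, so f' = f · (v + v_o)/v.
f' = 382 × (339 + 1.4)/339 = 382 × 340.4/339 ≈ 384 Hz.

384 Hz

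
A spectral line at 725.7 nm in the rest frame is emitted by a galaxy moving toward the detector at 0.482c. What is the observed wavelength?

Relativistic Doppler for wavelength: λ' = λ₀ · √((1 − β)/(1 + β)).
λ' = 725.7 × √(0.5180/1.4820) = 725.7 × 0.59121 ≈ 429.0 nm.

429.0 nm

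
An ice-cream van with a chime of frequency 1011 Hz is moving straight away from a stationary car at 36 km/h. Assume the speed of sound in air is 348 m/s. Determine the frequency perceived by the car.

36 km/h = 10 m/s.
Moving source, stationary observer: f' = f · v/(v + v_s) since the source is receding.
f' = 1011 × 348/(348 + 10) = 1011 × 348/358 ≈ 983 Hz.

983 Hz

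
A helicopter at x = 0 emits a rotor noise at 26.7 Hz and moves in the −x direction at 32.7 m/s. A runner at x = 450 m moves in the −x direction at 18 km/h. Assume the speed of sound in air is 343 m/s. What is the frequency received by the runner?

18 km/h = 5 m/s.
The observer lies on the +x side, so the source is heading away from the observer and the observer is heading toward the source.
With source receding and observer approaching, f' = f · (v + v_o)/(v + v_s).
f' = 26.7 × (343 + 5)/(343 + 32.7) = 26.7 × 348/375.7 ≈ 24.7 Hz.

24.7 Hz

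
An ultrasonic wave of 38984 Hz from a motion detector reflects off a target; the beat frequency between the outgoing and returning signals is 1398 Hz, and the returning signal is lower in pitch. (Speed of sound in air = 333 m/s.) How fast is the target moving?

6.1 m/s

Double Doppler shift off a moving reflector: f₂ = f₀ · (v + u)/(v − u) (u > 0 toward emitter).
Returning signal is lower, so f₂ = f₀ − Δf = 38984 − 1398 = 37586 Hz.
Rearranging, u = v · (f₂ − f₀)/(f₂ + f₀) = 333 × -1398/76570 ≈ -6.1 m/s.
So the target is moving at 6.1 m/s away from the emitter.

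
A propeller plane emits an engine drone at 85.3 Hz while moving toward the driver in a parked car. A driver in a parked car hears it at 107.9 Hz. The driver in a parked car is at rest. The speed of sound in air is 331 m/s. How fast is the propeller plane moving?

f' = f · v/(v − v_s) ⇒ v_s = v · |1 − f/f'|.
v_s = 331 × |1 − 85.3/107.9| = 331 × 0.2095 ≈ 69 m/s.

69 m/s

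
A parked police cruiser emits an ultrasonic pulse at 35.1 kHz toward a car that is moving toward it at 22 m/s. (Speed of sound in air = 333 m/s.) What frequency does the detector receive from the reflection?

The car first receives the wave as a moving observer: f₁ = f₀ · (v + u)/v = 35.1 × (333 + 22)/333 ≈ 37.4 kHz.
The reflection then acts as a moving source: f₂ = f₁ · v/(v − u) ≈ 40.1 kHz.

40.1 kHz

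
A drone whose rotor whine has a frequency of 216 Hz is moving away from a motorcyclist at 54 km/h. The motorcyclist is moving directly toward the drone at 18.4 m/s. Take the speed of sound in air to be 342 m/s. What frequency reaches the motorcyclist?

218 Hz

54 km/h = 15 m/s.
With source receding and observer approaching, f' = f · (v + v_o)/(v + v_s).
f' = 216 × (342 + 18.4)/(342 + 15) = 216 × 360.4/357 ≈ 218 Hz.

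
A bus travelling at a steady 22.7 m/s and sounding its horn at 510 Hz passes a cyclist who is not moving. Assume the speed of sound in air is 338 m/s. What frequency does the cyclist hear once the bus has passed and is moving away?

478 Hz

Receding: f₂ = f · v/(v + v_s) = 510 × 338/360.7 ≈ 478 Hz.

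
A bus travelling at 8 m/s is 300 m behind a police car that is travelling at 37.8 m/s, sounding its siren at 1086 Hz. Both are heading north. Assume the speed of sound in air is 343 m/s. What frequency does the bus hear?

The bus is behind, so the police car is moving away from it while the bus is moving toward the police car.
General Doppler shift: f' = f · (v + v_o)/(v + v_s).
f' = 1086 × (343 + 8)/(343 + 37.8) = 1086 × 351/380.8 ≈ 1001 Hz.

1001 Hz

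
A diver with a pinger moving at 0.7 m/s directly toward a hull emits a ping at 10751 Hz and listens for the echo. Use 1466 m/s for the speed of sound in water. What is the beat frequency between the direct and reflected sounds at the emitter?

The hull receives the sound from a moving source: f₁ = f₀ · v/(v − v_e) = 10751 × 1466/1465.3 ≈ 10756.14 Hz.
On the return leg the diver with a pinger is a moving observer: f₂ = f₁ · (v + v_e)/v = 10756.14 × 1466.7/1466 ≈ 10761.27 Hz.
Beat against the emitted tone: |f₂ − f₀| = 2v_e·f₀/(v − v_e) = 2 × 0.7 × 10751/1465.3 ≈ 10.3 Hz.

10.3 Hz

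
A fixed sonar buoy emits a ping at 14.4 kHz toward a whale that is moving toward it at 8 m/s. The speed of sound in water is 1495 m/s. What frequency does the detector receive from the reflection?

The whale first receives the wave as a moving observer: f₁ = f₀ · (v + u)/v = 14.4 × (1495 + 8)/1495 ≈ 14.48 kHz.
On reflection it acts as a source moving toward the stationary detector: f₂ = f₁ · v/(v − u) = 14.48 × 1495/1487 ≈ 14.55 kHz.
Equivalently f₂ = f₀ · (v + u)/(v − u).

14.55 kHz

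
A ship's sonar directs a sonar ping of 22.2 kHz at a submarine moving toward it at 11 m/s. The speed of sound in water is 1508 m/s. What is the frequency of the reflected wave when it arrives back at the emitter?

The submarine first receives the wave as a moving observer: f₁ = f₀ · (v + u)/v = 22.2 × (1508 + 11)/1508 ≈ 22.4 kHz.
The reflection then acts as a moving source: f₂ = f₁ · v/(v − u) ≈ 22.5 kHz.

22.5 kHz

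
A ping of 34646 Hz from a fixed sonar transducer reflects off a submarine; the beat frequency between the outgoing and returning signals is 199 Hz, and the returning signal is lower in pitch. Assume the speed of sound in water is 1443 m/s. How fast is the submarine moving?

4.2 m/s

Double Doppler shift off a moving reflector: f₂ = f₀ · (v + u)/(v − u) (u > 0 toward emitter).
Returning signal is lower, so f₂ = f₀ − Δf = 34646 − 199 = 34447 Hz.
Rearranging, u = v · (f₂ − f₀)/(f₂ + f₀) = 1443 × -199/69093 ≈ -4.2 m/s.
So the submarine is moving at 4.2 m/s away from the emitter.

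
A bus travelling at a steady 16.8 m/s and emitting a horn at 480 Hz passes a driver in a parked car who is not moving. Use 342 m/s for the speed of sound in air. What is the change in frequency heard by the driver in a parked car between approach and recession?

Approaching: f₁ = f · v/(v − v_s) = 480 × 342/325.2 ≈ 504.8 Hz.
Receding: f₂ = f · v/(v + v_s) = 480 × 342/358.8 ≈ 457.5 Hz.
Drop: f₁ − f₂ = 2f·v·v_s/(v² − v_s²) = 2 × 480 × 342 × 16.8/(342² − 16.8²) ≈ 47.3 Hz.

47.3 Hz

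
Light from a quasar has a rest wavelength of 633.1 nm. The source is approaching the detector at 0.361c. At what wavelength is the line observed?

433.8 nm

Relativistic Doppler for wavelength: λ' = λ₀ · √((1 − β)/(1 + β)).
λ' = 633.1 × √(0.6390/1.3610) = 633.1 × 0.68521 ≈ 433.8 nm.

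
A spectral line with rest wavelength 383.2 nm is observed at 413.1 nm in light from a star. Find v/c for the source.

0.075

λ'/λ₀ = 1.0780 > 1 (redshift), so the source is receding.
λ'/λ₀ = √((1 + β)/(1 − β)) for a receding source ⇒ β = (r² − 1)/(r² + 1) with r = λ'/λ₀.
β = (1.1621 − 1)/(1.1621 + 1) ≈ 0.075.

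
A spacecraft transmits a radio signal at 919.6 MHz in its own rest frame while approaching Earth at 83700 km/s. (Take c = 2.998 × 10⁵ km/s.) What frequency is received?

β = v/c = 83700/299800 = 0.2792.
Relativistic Doppler for frequency: f' = f₀ · √((1 + β)/(1 − β)).
f' = 919.6 × √(1.2792/0.7208) = 919.6 × 1.33216 ≈ 1225.1 MHz.

1225.1 MHz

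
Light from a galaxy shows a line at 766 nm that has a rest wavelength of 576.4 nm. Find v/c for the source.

0.277c

λ'/λ₀ = 1.3289 > 1 (redshift), so the source is receding.
λ'/λ₀ = √((1 + β)/(1 − β)) for a receding source ⇒ β = (r² − 1)/(r² + 1) with r = λ'/λ₀.
β = (1.7661 − 1)/(1.7661 + 1) ≈ 0.277.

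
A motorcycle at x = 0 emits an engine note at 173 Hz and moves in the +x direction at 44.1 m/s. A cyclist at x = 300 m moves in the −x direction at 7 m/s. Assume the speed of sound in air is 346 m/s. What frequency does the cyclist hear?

202 Hz

The observer lies on the +x side, so the source is heading toward the observer and the observer is heading toward the source.
Both move, so f' = f · (v + v_o)/(v − v_s).
f' = 173 × (346 + 7)/(346 − 44.1) = 173 × 353/301.9 ≈ 202 Hz.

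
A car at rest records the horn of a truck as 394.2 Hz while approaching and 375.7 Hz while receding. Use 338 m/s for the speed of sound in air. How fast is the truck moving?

8.1 m/s

f₁/f₂ = (v + v_s)/(v − v_s), so v_s = v · (f₁ − f₂)/(f₁ + f₂).
v_s = 338 × (394.2 − 375.7)/(394.2 + 375.7) = 338 × 18.5/769.9 ≈ 8.1 m/s.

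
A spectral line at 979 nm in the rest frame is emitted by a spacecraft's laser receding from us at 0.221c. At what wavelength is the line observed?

1225.7 nm

Relativistic Doppler for wavelength: λ' = λ₀ · √((1 + β)/(1 − β)).
λ' = 979 × √(1.2210/0.7790) = 979 × 1.25196 ≈ 1225.7 nm.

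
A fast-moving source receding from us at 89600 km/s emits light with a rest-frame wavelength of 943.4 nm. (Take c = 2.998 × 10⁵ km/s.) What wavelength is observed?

1284.0 nm

β = v/c = 89600/299800 = 0.2989.
Relativistic Doppler for wavelength: λ' = λ₀ · √((1 + β)/(1 − β)).
λ' = 943.4 × √(1.2989/0.7011) = 943.4 × 1.36107 ≈ 1284.0 nm.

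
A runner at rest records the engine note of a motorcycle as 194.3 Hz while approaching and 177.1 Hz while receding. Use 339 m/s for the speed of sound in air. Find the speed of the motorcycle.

f₁/f₂ = (v + v_s)/(v − v_s), so v_s = v · (f₁ − f₂)/(f₁ + f₂).
v_s = 339 × (194.3 − 177.1)/(194.3 + 177.1) = 339 × 17.2/371.4 ≈ 15.7 m/s.

15.7 m/s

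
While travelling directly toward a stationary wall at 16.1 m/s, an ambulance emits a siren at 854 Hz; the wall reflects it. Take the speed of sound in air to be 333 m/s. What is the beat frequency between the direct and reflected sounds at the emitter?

The wall receives the sound from a moving source: f₁ = f₀ · v/(v − v_e) = 854 × 333/316.9 ≈ 897.4 Hz.
On the return leg the ambulance is a moving observer: f₂ = f₁ · (v + v_e)/v = 897.4 × 349.1/333 ≈ 940.8 Hz.
Beat against the emitted tone: |f₂ − f₀| = 2v_e·f₀/(v − v_e) = 2 × 16.1 × 854/316.9 ≈ 87 Hz.

87 Hz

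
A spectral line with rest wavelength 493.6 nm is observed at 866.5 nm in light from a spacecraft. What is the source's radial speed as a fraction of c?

0.510

λ'/λ₀ = 1.7555 > 1 (redshift), so the source is receding.
λ'/λ₀ = √((1 + β)/(1 − β)) for a receding source ⇒ β = (r² − 1)/(r² + 1) with r = λ'/λ₀.
β = (3.0817 − 1)/(3.0817 + 1) ≈ 0.510.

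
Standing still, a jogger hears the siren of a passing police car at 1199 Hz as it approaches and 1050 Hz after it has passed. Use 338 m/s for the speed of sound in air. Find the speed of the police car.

22.4 m/s

f₁/f₂ = (v + v_s)/(v − v_s), so v_s = v · (f₁ − f₂)/(f₁ + f₂).
v_s = 338 × (1199 − 1050)/(1199 + 1050) = 338 × 149/2249 ≈ 22.4 m/s.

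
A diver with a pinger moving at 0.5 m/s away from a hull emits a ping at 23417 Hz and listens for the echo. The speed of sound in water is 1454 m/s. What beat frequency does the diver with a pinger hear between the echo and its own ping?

16.1 Hz

The hull receives the sound from a moving source: f₁ = f₀ · v/(v + v_e) = 23417 × 1454/1454.5 ≈ 23408.95 Hz.
On the return leg the diver with a pinger is a moving observer: f₂ = f₁ · (v − v_e)/v = 23408.95 × 1453.5/1454 ≈ 23400.90 Hz.
Beat against the emitted tone: |f₂ − f₀| = 2v_e·f₀/(v + v_e) = 2 × 0.5 × 23417/1454.5 ≈ 16.1 Hz.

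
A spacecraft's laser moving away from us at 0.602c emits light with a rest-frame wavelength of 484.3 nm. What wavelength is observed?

Relativistic Doppler for wavelength: λ' = λ₀ · √((1 + β)/(1 − β)).
λ' = 484.3 × √(1.6020/0.3980) = 484.3 × 2.00627 ≈ 971.6 nm.

971.6 nm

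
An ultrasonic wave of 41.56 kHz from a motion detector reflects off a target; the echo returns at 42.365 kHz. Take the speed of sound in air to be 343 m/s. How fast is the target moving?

3.3 m/s

Double Doppler shift off a moving reflector: f₂ = f₀ · (v + u)/(v − u) (u > 0 toward emitter).
Rearranging, u = v · (f₂ − f₀)/(f₂ + f₀) = 343 × 0.805/83.925 ≈ 3.3 m/s.
So the target is moving at 3.3 m/s toward the emitter.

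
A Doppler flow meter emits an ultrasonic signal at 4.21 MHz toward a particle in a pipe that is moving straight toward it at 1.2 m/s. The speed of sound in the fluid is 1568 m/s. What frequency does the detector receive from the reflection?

The particle in a pipe first receives the wave as a moving observer: f₁ = f₀ · (v + u)/v = 4.21 × (1568 + 1.2)/1568 ≈ 4.213 MHz.
The reflection then acts as a moving source: f₂ = f₁ · v/(v − u) ≈ 4.216 MHz.
Equivalently f₂ = f₀ · (v + u)/(v − u).

4.216 MHz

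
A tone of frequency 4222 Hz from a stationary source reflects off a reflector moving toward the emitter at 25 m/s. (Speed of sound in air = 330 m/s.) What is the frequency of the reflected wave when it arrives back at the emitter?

The reflector first receives the wave as a moving observer: f₁ = f₀ · (v + u)/v = 4222 × (330 + 25)/330 ≈ 4542 Hz.
The reflection then acts as a moving source: f₂ = f₁ · v/(v − u) ≈ 4914 Hz.

4914 Hz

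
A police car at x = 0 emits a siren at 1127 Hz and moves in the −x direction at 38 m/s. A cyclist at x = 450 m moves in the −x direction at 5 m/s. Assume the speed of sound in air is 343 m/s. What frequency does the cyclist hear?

1029 Hz

The observer lies on the +x side, so the source is heading away from the observer and the observer is heading toward the source.
Both move, so f' = f · (v + v_o)/(v + v_s).
f' = 1127 × (343 + 5)/(343 + 38) = 1127 × 348/381 ≈ 1029 Hz.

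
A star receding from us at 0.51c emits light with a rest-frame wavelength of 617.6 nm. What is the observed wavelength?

Relativistic Doppler for wavelength: λ' = λ₀ · √((1 + β)/(1 − β)).
λ' = 617.6 × √(1.5100/0.4900) = 617.6 × 1.75546 ≈ 1084.2 nm.

1084.2 nm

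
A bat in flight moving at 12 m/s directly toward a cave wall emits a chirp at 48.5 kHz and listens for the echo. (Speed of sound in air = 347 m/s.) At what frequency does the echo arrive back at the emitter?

The cave wall receives the sound from a moving source: f₁ = f₀ · v/(v − v_e) = 48.5 × 347/335 ≈ 50.2 kHz.
On the return leg the bat in flight is a moving observer: f₂ = f₁ · (v + v_e)/v = 50.2 × 359/347 ≈ 52.0 kHz.

52.0 kHz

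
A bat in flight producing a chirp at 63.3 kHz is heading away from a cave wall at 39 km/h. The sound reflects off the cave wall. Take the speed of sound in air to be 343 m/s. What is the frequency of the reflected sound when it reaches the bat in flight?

59.4 kHz

39 km/h = 10.83 m/s.
The cave wall receives the sound from a moving source: f₁ = f₀ · v/(v + v_e) = 63.3 × 343/353.83 ≈ 61.4 kHz.
On the return leg the bat in flight is a moving observer: f₂ = f₁ · (v − v_e)/v = 61.4 × 332.17/343 ≈ 59.4 kHz.
Equivalently f₂ = f₀ · (v − v_e)/(v + v_e).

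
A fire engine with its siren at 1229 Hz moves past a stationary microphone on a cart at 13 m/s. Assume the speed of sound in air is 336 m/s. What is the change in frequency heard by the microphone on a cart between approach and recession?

Approaching: f₁ = f · v/(v − v_s) = 1229 × 336/323 ≈ 1278.5 Hz.
Receding: f₂ = f · v/(v + v_s) = 1229 × 336/349 ≈ 1183.2 Hz.
Drop: f₁ − f₂ = 2f·v·v_s/(v² − v_s²) = 2 × 1229 × 336 × 13/(336² − 13²) ≈ 95.2 Hz.

95.2 Hz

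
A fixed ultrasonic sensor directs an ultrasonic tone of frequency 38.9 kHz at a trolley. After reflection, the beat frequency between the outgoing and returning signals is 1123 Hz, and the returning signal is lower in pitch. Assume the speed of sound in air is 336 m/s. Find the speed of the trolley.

Double Doppler shift off a moving reflector: f₂ = f₀ · (v + u)/(v − u) (u > 0 toward emitter).
Returning signal is lower, so f₂ = f₀ − Δf = 38900 − 1123 = 37777 Hz.
Rearranging, u = v · (f₂ − f₀)/(f₂ + f₀) = 336 × -1123/76677 ≈ -4.9 m/s.
So the trolley is moving at 4.9 m/s away from the emitter.

4.9 m/s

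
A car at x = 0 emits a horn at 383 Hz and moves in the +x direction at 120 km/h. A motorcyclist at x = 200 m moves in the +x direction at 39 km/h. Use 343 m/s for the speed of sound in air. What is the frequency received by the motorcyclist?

120 km/h = 33.33 m/s; 39 km/h = 10.83 m/s.
The observer lies on the +x side, so the source is heading toward the observer and the observer is heading away from the source.
With source approaching and observer receding, f' = f · (v − v_o)/(v − v_s).
f' = 383 × (343 − 10.83)/(343 − 33.33) = 383 × 332.17/309.67 ≈ 411 Hz.

411 Hz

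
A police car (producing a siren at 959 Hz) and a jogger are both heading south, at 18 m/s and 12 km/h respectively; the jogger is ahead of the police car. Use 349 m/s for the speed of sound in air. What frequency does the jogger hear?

12 km/h = 3.333 m/s.
The jogger is ahead, so the police car is moving toward it while the jogger is moving away from the police car.
General Doppler shift: f' = f · (v − v_o)/(v − v_s).
f' = 959 × (349 − 3.333)/(349 − 18) = 959 × 345.67/331 ≈ 1001 Hz.

1001 Hz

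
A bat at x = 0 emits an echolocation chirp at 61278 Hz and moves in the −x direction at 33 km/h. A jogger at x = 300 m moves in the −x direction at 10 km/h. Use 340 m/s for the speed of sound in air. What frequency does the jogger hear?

60157 Hz

33 km/h = 9.167 m/s; 10 km/h = 2.778 m/s.
The observer lies on the +x side, so the source is heading away from the observer and the observer is heading toward the source.
General Doppler shift: f' = f · (v + v_o)/(v + v_s).
f' = 61278 × (340 + 2.778)/(340 + 9.167) = 61278 × 342.78/349.17 ≈ 60157 Hz.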